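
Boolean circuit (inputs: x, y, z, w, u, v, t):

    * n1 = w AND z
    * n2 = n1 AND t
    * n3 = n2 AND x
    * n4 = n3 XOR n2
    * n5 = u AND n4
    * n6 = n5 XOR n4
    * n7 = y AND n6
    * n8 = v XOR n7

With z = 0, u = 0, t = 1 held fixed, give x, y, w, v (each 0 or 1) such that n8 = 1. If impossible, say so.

x=1, y=0, w=1, v=1

n8 = v XOR n7 must be 1, so v and n7 differ.
Check with z = 0, u = 0, t = 1 and x=1, y=0, w=1, v=1:
n1 = w AND z = 1 AND 0 = 0
n2 = n1 AND t = 0 AND 1 = 0
n3 = n2 AND x = 0 AND 1 = 0
n4 = n3 XOR n2 = 0 XOR 0 = 0
n5 = u AND n4 = 0 AND 0 = 0
n6 = n5 XOR n4 = 0 XOR 0 = 0
n7 = y AND n6 = 0 AND 0 = 0
n8 = v XOR n7 = 1 XOR 0 = 1
So n8 = 1.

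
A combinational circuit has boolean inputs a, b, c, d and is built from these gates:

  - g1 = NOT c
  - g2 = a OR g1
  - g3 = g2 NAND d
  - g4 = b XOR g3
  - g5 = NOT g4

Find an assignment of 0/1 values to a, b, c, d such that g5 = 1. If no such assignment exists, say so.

g5 = NOT g4 must be 1, so g4 = 0.
g4 = b XOR g3 must be 0, so b and g3 are equal.
Check with a=1, b=1, c=0, d=0:
g1 = NOT c = NOT 0 = 1
g2 = a OR g1 = 1 OR 1 = 1
g3 = g2 NAND d = 1 NAND 0 = 1
g4 = b XOR g3 = 1 XOR 1 = 0
g5 = NOT g4 = NOT 0 = 1
So g5 = 1 as required.

a=1, b=1, c=0, d=0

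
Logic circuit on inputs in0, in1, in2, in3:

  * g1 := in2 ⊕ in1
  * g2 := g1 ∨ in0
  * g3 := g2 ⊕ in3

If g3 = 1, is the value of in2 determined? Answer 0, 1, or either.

Both values of in2 occur among assignments with g3 = 1:
  in2=0: in0=0, in1=0, in2=0, in3=1
  in2=1: in0=0, in1=0, in2=1, in3=0

either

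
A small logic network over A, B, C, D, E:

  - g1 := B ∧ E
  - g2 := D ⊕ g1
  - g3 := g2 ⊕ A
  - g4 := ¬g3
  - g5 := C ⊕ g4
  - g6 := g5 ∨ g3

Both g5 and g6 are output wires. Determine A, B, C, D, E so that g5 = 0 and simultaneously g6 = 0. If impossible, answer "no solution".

Check with A=1 B=1 C=1 D=1 E=0:
g1 = B ∧ E = 1 ∧ 0 = 0
g2 = D ⊕ g1 = 1 ⊕ 0 = 1
g3 = g2 ⊕ A = 1 ⊕ 1 = 0
g4 = ¬g3 = ¬0 = 1
g5 = C ⊕ g4 = 1 ⊕ 1 = 0
g6 = g5 ∨ g3 = 0 ∨ 0 = 0
So g5 = 0 and g6 = 0.

A=1 B=1 C=1 D=1 E=0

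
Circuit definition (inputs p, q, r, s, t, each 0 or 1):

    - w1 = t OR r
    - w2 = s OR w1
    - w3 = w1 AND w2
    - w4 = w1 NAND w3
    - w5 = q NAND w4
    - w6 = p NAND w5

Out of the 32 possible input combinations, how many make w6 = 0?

w6 = p NAND w5 must be 0, so both p = 1 and w5 = 1.
Enumerating the 32 input combinations, 14 give w6 = 0 and 18 give w6 = 1.

14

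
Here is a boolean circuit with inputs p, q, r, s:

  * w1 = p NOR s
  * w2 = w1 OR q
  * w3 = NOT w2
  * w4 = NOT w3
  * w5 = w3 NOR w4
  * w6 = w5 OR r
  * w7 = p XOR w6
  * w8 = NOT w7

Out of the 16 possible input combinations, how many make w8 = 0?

w8 = NOT w7 must be 0, so w7 = 1.
w7 = p XOR w6 must be 1, so p and w6 differ.
Enumerating the 16 input combinations, 8 give w8 = 0 and 8 give w8 = 1.

8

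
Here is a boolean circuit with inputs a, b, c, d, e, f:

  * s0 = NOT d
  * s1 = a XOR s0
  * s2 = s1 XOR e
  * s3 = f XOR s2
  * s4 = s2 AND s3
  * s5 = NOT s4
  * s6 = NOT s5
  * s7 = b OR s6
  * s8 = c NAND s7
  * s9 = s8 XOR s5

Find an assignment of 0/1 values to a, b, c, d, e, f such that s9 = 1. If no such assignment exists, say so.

s9 = s8 XOR s5 must be 1, so s8 and s5 differ.
Check with a=0, b=1, c=0, d=1, e=1, f=0:
s0 = NOT d = NOT 1 = 0
s1 = a XOR s0 = 0 XOR 0 = 0
s2 = s1 XOR e = 0 XOR 1 = 1
s3 = f XOR s2 = 0 XOR 1 = 1
s4 = s2 AND s3 = 1 AND 1 = 1
s5 = NOT s4 = NOT 1 = 0
s6 = NOT s5 = NOT 0 = 1
s7 = b OR s6 = 1 OR 1 = 1
s8 = c NAND s7 = 0 NAND 1 = 1
s9 = s8 XOR s5 = 1 XOR 0 = 1
So s9 = 1 as required.

a=0, b=1, c=0, d=1, e=1, f=0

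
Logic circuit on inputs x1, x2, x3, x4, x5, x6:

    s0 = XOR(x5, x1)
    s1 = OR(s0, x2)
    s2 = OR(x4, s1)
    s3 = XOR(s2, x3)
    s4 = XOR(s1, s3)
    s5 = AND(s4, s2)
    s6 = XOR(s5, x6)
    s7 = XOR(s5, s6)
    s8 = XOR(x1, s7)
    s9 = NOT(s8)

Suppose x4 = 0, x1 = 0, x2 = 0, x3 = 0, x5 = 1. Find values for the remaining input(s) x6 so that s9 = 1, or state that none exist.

x6=0

Check with x4 = 0, x1 = 0, x2 = 0, x3 = 0, x5 = 1 and x6=0:
s0 = XOR(x5, x1) = XOR(1, 0) = 1
s1 = OR(s0, x2) = OR(1, 0) = 1
s2 = OR(x4, s1) = OR(0, 1) = 1
s3 = XOR(s2, x3) = XOR(1, 0) = 1
s4 = XOR(s1, s3) = XOR(1, 1) = 0
s5 = AND(s4, s2) = AND(0, 1) = 0
s6 = XOR(s5, x6) = XOR(0, 0) = 0
s7 = XOR(s5, s6) = XOR(0, 0) = 0
s8 = XOR(x1, s7) = XOR(0, 0) = 0
s9 = NOT(s8) = NOT 0 = 1
So s9 = 1.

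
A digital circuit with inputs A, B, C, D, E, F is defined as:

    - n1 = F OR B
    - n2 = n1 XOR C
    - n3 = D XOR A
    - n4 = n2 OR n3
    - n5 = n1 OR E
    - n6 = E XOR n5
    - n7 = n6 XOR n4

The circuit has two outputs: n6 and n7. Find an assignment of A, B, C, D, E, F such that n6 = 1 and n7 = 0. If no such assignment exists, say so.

Check with A=1 B=1 C=1 D=0 E=0 F=1:
n1 = F OR B = 1 OR 1 = 1
n2 = n1 XOR C = 1 XOR 1 = 0
n3 = D XOR A = 0 XOR 1 = 1
n4 = n2 OR n3 = 0 OR 1 = 1
n5 = n1 OR E = 1 OR 0 = 1
n6 = E XOR n5 = 0 XOR 1 = 1
n7 = n6 XOR n4 = 1 XOR 1 = 0
So n6 = 1 and n7 = 0.

A=1 B=1 C=1 D=0 E=0 F=1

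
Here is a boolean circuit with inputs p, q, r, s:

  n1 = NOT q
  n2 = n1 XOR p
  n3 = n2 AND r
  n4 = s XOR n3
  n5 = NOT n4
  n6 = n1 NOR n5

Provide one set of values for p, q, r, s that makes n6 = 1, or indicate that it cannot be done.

n6 = n1 NOR n5 must be 1, so both n1 = 0 and n5 = 0.
Check with p=0 q=1 r=0 s=1:
n1 = NOT q = NOT 1 = 0
n2 = n1 XOR p = 0 XOR 0 = 0
n3 = n2 AND r = 0 AND 0 = 0
n4 = s XOR n3 = 1 XOR 0 = 1
n5 = NOT n4 = NOT 1 = 0
n6 = n1 NOR n5 = 0 NOR 0 = 1
So n6 = 1 as required.

p=0 q=1 r=0 s=1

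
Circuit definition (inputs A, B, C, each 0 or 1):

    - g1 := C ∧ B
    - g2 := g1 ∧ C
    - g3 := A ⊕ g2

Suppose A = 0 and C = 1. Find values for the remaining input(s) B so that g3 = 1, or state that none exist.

B=1

g3 = A ⊕ g2 must be 1, so A and g2 differ.
Check with A = 0 and C = 1 and B=1:
g1 = C ∧ B = 1 ∧ 1 = 1
g2 = g1 ∧ C = 1 ∧ 1 = 1
g3 = A ⊕ g2 = 0 ⊕ 1 = 1
So g3 = 1.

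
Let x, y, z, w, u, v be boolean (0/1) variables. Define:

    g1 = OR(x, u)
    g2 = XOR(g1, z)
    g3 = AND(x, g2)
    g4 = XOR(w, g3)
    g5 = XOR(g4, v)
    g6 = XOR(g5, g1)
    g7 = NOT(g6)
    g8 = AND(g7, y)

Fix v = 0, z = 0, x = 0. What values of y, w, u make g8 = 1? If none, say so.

Check with v = 0, z = 0, x = 0 and y=1, w=1, u=1:
g1 = OR(x, u) = OR(0, 1) = 1
g2 = XOR(g1, z) = XOR(1, 0) = 1
g3 = AND(x, g2) = AND(0, 1) = 0
g4 = XOR(w, g3) = XOR(1, 0) = 1
g5 = XOR(g4, v) = XOR(1, 0) = 1
g6 = XOR(g5, g1) = XOR(1, 1) = 0
g7 = NOT(g6) = NOT 0 = 1
g8 = AND(g7, y) = AND(1, 1) = 1
So g8 = 1.

y=1 w=1 u=1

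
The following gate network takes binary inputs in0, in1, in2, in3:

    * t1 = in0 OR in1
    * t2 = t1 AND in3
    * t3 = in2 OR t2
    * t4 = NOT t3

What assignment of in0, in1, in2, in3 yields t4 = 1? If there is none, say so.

in0=0 in1=0 in2=0 in3=1

t4 = NOT t3 must be 1, so t3 = 0.
Check with in0=0 in1=0 in2=0 in3=1:
t1 = in0 OR in1 = 0 OR 0 = 0
t2 = t1 AND in3 = 0 AND 1 = 0
t3 = in2 OR t2 = 0 OR 0 = 0
t4 = NOT t3 = NOT 0 = 1
So t4 = 1 as required.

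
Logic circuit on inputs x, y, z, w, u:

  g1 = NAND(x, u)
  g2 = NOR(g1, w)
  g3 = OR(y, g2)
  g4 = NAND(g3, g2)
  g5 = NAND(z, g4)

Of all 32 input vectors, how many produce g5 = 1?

18

g5 = NAND(z, g4) must be 1, so at least one of z, g4 is 0.
Enumerating the 32 input combinations, 18 give g5 = 1 and 14 give g5 = 0.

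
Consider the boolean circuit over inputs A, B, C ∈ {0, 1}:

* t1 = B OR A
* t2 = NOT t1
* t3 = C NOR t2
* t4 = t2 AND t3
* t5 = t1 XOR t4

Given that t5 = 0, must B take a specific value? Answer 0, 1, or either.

t5 = t1 XOR t4 must be 0, so t1 and t4 are equal.
Every assignment with t5 = 0 has B = 0; there are 2 such assignment(s).
  A=0, B=0, C=0
  A=0, B=0, C=1

0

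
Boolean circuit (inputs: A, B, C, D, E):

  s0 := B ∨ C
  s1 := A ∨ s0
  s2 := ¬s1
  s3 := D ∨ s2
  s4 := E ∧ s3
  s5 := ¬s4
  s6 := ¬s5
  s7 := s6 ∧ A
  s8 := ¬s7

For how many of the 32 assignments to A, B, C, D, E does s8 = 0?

4

s8 = ¬s7 must be 0, so s7 = 1.
Satisfying assignments:
  A=1, B=0, C=0, D=1, E=1
  A=1, B=0, C=1, D=1, E=1
  A=1, B=1, C=0, D=1, E=1
  A=1, B=1, C=1, D=1, E=1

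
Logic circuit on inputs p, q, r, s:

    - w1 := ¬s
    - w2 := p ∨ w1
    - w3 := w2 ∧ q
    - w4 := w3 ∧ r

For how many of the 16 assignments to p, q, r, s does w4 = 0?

13

w4 = w3 ∧ r must be 0, so at least one of w3, r is 0.
Enumerating the 16 input combinations, 13 give w4 = 0 and 3 give w4 = 1.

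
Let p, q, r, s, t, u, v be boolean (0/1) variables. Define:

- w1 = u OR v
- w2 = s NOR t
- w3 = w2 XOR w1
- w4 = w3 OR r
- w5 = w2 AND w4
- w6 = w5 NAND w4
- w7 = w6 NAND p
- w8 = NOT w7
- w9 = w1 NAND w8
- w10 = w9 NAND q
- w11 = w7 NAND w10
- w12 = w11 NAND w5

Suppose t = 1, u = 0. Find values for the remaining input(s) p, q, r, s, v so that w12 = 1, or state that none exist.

w12 = w11 NAND w5 must be 1, so at least one of w11, w5 is 0.
Check with t = 1, u = 0 and p=0, q=1, r=1, s=0, v=1:
w1 = u OR v = 0 OR 1 = 1
w2 = s NOR t = 0 NOR 1 = 0
w3 = w2 XOR w1 = 0 XOR 1 = 1
w4 = w3 OR r = 1 OR 1 = 1
w5 = w2 AND w4 = 0 AND 1 = 0
w6 = w5 NAND w4 = 0 NAND 1 = 1
w7 = w6 NAND p = 1 NAND 0 = 1
w8 = NOT w7 = NOT 1 = 0
w9 = w1 NAND w8 = 1 NAND 0 = 1
w10 = w9 NAND q = 1 NAND 1 = 0
w11 = w7 NAND w10 = 1 NAND 0 = 1
w12 = w11 NAND w5 = 1 NAND 0 = 1
So w12 = 1.

p=0, q=1, r=1, s=0, v=1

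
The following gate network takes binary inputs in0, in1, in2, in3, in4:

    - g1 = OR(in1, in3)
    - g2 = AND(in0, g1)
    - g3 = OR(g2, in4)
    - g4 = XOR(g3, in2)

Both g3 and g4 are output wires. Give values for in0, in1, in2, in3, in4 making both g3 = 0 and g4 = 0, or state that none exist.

in0=0 in1=0 in2=0 in3=0 in4=0

Check with in0=0 in1=0 in2=0 in3=0 in4=0:
g1 = OR(in1, in3) = OR(0, 0) = 0
g2 = AND(in0, g1) = AND(0, 0) = 0
g3 = OR(g2, in4) = OR(0, 0) = 0
g4 = XOR(g3, in2) = XOR(0, 0) = 0
So g3 = 0 and g4 = 0.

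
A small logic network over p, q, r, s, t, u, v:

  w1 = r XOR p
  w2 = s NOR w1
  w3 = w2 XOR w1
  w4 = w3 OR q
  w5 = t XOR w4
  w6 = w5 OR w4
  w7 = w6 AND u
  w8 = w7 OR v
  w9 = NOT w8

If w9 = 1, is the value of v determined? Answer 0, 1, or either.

w9 = NOT w8 must be 1, so w8 = 0.
w8 = w7 OR v must be 0, so both w7 = 0 and v = 0.
w7 = w6 AND u must be 0, so at least one of w6, u is 0.
Every assignment with w9 = 1 has v = 0; there are 34 such assignment(s).

0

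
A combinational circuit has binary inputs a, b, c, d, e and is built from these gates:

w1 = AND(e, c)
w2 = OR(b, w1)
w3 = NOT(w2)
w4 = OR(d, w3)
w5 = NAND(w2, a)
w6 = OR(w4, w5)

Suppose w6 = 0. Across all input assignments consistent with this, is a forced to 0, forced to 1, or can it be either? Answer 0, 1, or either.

1

w6 = OR(w4, w5) must be 0, so both w4 = 0 and w5 = 0.
Every assignment with w6 = 0 has a = 1; there are 5 such assignment(s).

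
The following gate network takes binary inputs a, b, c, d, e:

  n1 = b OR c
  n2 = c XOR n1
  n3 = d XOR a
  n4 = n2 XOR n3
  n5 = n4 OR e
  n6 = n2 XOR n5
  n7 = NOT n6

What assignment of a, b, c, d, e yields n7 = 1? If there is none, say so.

a=1 b=1 c=1 d=1 e=0

n7 = NOT n6 must be 1, so n6 = 0.
n6 = n2 XOR n5 must be 0, so n2 and n5 are equal.
Check with a=1 b=1 c=1 d=1 e=0:
n1 = b OR c = 1 OR 1 = 1
n2 = c XOR n1 = 1 XOR 1 = 0
n3 = d XOR a = 1 XOR 1 = 0
n4 = n2 XOR n3 = 0 XOR 0 = 0
n5 = n4 OR e = 0 OR 0 = 0
n6 = n2 XOR n5 = 0 XOR 0 = 0
n7 = NOT n6 = NOT 0 = 1
So n7 = 1 as required.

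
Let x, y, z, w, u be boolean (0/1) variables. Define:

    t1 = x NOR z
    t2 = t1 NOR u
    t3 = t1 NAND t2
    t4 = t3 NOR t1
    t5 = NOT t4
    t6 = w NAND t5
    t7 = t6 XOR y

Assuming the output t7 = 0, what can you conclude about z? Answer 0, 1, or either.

either

Both values of z occur among assignments with t7 = 0:
  z=0: x=0, y=0, z=0, w=1, u=0
  z=1: x=0, y=0, z=1, w=1, u=0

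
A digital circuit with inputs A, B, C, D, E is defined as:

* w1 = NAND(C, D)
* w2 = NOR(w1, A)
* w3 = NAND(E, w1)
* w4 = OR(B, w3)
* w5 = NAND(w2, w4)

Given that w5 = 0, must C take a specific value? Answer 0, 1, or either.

w5 = NAND(w2, w4) must be 0, so both w2 = 1 and w4 = 1.
w2 = NOR(w1, A) must be 1, so both w1 = 0 and A = 0.
Every assignment with w5 = 0 has C = 1; there are 4 such assignment(s).
  A=0, B=0, C=1, D=1, E=0
  A=0, B=0, C=1, D=1, E=1
  A=0, B=1, C=1, D=1, E=0
  A=0, B=1, C=1, D=1, E=1

1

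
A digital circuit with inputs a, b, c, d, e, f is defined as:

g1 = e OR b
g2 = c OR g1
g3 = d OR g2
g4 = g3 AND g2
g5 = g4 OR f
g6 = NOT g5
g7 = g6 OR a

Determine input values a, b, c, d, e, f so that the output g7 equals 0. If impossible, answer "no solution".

a=0, b=1, c=0, d=1, e=0, f=0

g7 = g6 OR a must be 0, so both g6 = 0 and a = 0.
Check with a=0, b=1, c=0, d=1, e=0, f=0:
g1 = e OR b = 0 OR 1 = 1
g2 = c OR g1 = 0 OR 1 = 1
g3 = d OR g2 = 1 OR 1 = 1
g4 = g3 AND g2 = 1 AND 1 = 1
g5 = g4 OR f = 1 OR 0 = 1
g6 = NOT g5 = NOT 1 = 0
g7 = g6 OR a = 0 OR 0 = 0
So g7 = 0 as required.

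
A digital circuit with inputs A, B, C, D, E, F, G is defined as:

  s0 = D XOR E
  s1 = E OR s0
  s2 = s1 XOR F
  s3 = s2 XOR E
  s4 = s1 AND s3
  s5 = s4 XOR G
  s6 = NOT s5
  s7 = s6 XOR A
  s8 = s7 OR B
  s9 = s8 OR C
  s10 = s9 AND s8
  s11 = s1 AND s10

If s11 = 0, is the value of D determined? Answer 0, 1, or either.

either

Both values of D occur among assignments with s11 = 0:
  D=0: A=0, B=0, C=0, D=0, E=0, F=0, G=0
  D=1: A=0, B=0, C=0, D=1, E=0, F=0, G=0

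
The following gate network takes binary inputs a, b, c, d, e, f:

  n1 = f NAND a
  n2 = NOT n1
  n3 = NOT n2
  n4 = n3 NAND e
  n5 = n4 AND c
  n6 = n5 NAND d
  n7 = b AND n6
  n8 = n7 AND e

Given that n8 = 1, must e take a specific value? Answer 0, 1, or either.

n8 = n7 AND e must be 1, so both n7 = 1 and e = 1.
n7 = b AND n6 must be 1, so both b = 1 and n6 = 1.
Every assignment with n8 = 1 has e = 1; there are 15 such assignment(s).

1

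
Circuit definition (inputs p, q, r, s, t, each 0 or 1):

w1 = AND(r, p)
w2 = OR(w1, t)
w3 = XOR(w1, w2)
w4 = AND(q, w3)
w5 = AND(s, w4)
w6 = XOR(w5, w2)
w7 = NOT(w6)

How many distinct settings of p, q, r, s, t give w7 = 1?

w7 = NOT(w6) must be 1, so w6 = 0.
w6 = XOR(w5, w2) must be 0, so w5 and w2 are equal.
Enumerating the 32 input combinations, 15 give w7 = 1 and 17 give w7 = 0.

15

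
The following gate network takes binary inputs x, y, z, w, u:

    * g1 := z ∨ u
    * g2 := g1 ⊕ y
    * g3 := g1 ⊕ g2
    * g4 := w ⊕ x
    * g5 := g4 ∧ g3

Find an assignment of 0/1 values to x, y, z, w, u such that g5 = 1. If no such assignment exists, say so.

g5 = g4 ∧ g3 must be 1, so both g4 = 1 and g3 = 1.
Check with x=1, y=1, z=1, w=0, u=0:
g1 = z ∨ u = 1 ∨ 0 = 1
g2 = g1 ⊕ y = 1 ⊕ 1 = 0
g3 = g1 ⊕ g2 = 1 ⊕ 0 = 1
g4 = w ⊕ x = 0 ⊕ 1 = 1
g5 = g4 ∧ g3 = 1 ∧ 1 = 1
So g5 = 1 as required.

x=1, y=1, z=1, w=0, u=0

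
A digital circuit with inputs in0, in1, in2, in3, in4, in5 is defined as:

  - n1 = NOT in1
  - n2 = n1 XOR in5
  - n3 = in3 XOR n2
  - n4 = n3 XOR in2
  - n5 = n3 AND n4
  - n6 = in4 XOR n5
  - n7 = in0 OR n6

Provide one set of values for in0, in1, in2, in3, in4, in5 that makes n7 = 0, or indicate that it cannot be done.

in0=0, in1=1, in2=1, in3=0, in4=0, in5=0

Check with in0=0, in1=1, in2=1, in3=0, in4=0, in5=0:
n1 = NOT in1 = NOT 1 = 0
n2 = n1 XOR in5 = 0 XOR 0 = 0
n3 = in3 XOR n2 = 0 XOR 0 = 0
n4 = n3 XOR in2 = 0 XOR 1 = 1
n5 = n3 AND n4 = 0 AND 1 = 0
n6 = in4 XOR n5 = 0 XOR 0 = 0
n7 = in0 OR n6 = 0 OR 0 = 0
So n7 = 0 as required.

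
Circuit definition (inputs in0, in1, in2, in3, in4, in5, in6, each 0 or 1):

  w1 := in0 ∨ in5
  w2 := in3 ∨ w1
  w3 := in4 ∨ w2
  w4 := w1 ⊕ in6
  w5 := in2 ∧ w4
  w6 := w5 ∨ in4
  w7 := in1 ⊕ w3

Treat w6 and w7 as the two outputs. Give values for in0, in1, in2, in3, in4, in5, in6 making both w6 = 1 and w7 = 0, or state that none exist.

Check with in0=0, in1=1, in2=1, in3=1, in4=1, in5=0, in6=1:
w1 = in0 ∨ in5 = 0 ∨ 0 = 0
w2 = in3 ∨ w1 = 1 ∨ 0 = 1
w3 = in4 ∨ w2 = 1 ∨ 1 = 1
w4 = w1 ⊕ in6 = 0 ⊕ 1 = 1
w5 = in2 ∧ w4 = 1 ∧ 1 = 1
w6 = w5 ∨ in4 = 1 ∨ 1 = 1
w7 = in1 ⊕ w3 = 1 ⊕ 1 = 0
So w6 = 1 and w7 = 0.

in0=0, in1=1, in2=1, in3=1, in4=1, in5=0, in6=1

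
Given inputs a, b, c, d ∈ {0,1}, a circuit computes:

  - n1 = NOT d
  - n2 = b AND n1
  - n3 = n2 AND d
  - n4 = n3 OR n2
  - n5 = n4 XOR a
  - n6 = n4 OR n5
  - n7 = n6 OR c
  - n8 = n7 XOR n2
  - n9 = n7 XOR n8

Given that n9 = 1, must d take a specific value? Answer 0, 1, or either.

0

n9 = n7 XOR n8 must be 1, so n7 and n8 differ.
Every assignment with n9 = 1 has d = 0; there are 4 such assignment(s).
  a=0, b=1, c=0, d=0
  a=0, b=1, c=1, d=0
  a=1, b=1, c=0, d=0
  a=1, b=1, c=1, d=0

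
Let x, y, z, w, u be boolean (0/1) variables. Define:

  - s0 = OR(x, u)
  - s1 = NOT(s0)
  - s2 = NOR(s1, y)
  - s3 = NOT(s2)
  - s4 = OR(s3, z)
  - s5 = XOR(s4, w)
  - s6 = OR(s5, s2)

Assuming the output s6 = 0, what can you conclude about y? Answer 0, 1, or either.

Both values of y occur among assignments with s6 = 0:
  y=0: x=0, y=0, z=0, w=1, u=0
  y=1: x=0, y=1, z=0, w=1, u=0

either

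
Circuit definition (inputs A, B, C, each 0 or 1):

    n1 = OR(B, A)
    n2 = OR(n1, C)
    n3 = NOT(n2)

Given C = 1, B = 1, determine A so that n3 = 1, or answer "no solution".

With C = 1, B = 1 fixed, none of the 2 settings of A give n3 = 1.
For example, with A=1:
n1 = OR(B, A) = OR(1, 1) = 1
n2 = OR(n1, C) = OR(1, 1) = 1
n3 = NOT(n2) = NOT 1 = 0
giving n3 = 0 ≠ 1.

no solution exists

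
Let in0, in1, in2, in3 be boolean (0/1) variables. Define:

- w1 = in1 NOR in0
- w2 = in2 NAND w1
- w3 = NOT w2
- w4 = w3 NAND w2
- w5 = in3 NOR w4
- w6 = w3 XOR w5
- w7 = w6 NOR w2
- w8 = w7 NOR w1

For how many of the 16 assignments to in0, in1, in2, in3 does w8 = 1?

12

w8 = w7 NOR w1 must be 1, so both w7 = 0 and w1 = 0.
Enumerating the 16 input combinations, 12 give w8 = 1 and 4 give w8 = 0.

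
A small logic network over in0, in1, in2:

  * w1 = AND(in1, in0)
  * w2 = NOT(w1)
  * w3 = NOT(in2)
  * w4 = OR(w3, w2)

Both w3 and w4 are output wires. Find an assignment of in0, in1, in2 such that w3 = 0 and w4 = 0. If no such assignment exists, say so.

in0=1, in1=1, in2=1

Check with in0=1, in1=1, in2=1:
w1 = AND(in1, in0) = AND(1, 1) = 1
w2 = NOT(w1) = NOT 1 = 0
w3 = NOT(in2) = NOT 1 = 0
w4 = OR(w3, w2) = OR(0, 0) = 0
So w3 = 0 and w4 = 0.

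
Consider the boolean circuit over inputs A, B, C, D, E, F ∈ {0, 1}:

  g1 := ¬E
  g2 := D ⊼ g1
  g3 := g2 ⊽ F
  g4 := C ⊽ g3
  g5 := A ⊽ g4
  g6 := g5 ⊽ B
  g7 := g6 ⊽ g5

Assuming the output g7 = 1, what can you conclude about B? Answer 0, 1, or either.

1

g7 = g6 ⊽ g5 must be 1, so both g6 = 0 and g5 = 0.
Every assignment with g7 = 1 has B = 1; there are 23 such assignment(s).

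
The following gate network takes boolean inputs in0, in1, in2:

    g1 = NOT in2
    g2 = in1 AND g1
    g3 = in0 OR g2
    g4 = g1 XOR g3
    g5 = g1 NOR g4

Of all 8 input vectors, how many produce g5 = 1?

g5 = g1 NOR g4 must be 1, so both g1 = 0 and g4 = 0.
Satisfying assignments:
  in0=0, in1=0, in2=1
  in0=0, in1=1, in2=1

2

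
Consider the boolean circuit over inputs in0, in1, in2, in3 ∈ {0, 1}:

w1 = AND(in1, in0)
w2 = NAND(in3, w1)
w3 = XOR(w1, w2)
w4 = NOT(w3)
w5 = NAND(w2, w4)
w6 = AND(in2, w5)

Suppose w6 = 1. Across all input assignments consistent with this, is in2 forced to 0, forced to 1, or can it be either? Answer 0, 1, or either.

1

w6 = AND(in2, w5) must be 1, so both in2 = 1 and w5 = 1.
w5 = NAND(w2, w4) must be 1, so at least one of w2, w4 is 0.
Every assignment with w6 = 1 has in2 = 1; there are 7 such assignment(s).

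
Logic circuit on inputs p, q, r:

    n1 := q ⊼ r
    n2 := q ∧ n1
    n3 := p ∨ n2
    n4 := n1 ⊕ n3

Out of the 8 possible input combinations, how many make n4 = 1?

n4 = n1 ⊕ n3 must be 1, so n1 and n3 differ.
Satisfying assignments:
  p=0, q=0, r=0
  p=0, q=0, r=1
  p=1, q=1, r=1

3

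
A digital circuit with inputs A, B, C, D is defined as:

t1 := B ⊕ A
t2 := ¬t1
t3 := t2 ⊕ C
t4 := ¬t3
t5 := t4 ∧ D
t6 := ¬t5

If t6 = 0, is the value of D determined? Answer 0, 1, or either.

1

t6 = ¬t5 must be 0, so t5 = 1.
t5 = t4 ∧ D must be 1, so both t4 = 1 and D = 1.
Every assignment with t6 = 0 has D = 1; there are 4 such assignment(s).
  A=0, B=0, C=1, D=1
  A=0, B=1, C=0, D=1
  A=1, B=0, C=0, D=1
  A=1, B=1, C=1, D=1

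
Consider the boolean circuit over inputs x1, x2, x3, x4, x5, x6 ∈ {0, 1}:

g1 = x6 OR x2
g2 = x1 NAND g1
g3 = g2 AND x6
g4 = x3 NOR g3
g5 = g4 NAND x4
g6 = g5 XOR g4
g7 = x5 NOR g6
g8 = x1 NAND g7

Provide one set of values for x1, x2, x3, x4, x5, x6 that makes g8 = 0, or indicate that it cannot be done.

x1=1, x2=0, x3=0, x4=0, x5=0, x6=0

g8 = x1 NAND g7 must be 0, so both x1 = 1 and g7 = 1.
Check with x1=1, x2=0, x3=0, x4=0, x5=0, x6=0:
g1 = x6 OR x2 = 0 OR 0 = 0
g2 = x1 NAND g1 = 1 NAND 0 = 1
g3 = g2 AND x6 = 1 AND 0 = 0
g4 = x3 NOR g3 = 0 NOR 0 = 1
g5 = g4 NAND x4 = 1 NAND 0 = 1
g6 = g5 XOR g4 = 1 XOR 1 = 0
g7 = x5 NOR g6 = 0 NOR 0 = 1
g8 = x1 NAND g7 = 1 NAND 1 = 0
So g8 = 0 as required.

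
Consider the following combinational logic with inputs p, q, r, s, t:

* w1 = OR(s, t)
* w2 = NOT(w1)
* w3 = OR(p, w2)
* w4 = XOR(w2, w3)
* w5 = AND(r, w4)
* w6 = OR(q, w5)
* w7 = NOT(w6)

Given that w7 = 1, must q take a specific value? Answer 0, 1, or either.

0

w7 = NOT(w6) must be 1, so w6 = 0.
w6 = OR(q, w5) must be 0, so both q = 0 and w5 = 0.
Every assignment with w7 = 1 has q = 0; there are 13 such assignment(s).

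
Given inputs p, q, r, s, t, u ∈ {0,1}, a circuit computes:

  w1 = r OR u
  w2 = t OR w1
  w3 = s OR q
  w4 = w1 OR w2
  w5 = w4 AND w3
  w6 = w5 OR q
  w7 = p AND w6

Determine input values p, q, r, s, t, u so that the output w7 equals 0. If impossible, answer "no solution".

p=0, q=0, r=0, s=1, t=0, u=0

Check with p=0, q=0, r=0, s=1, t=0, u=0:
w1 = r OR u = 0 OR 0 = 0
w2 = t OR w1 = 0 OR 0 = 0
w3 = s OR q = 1 OR 0 = 1
w4 = w1 OR w2 = 0 OR 0 = 0
w5 = w4 AND w3 = 0 AND 1 = 0
w6 = w5 OR q = 0 OR 0 = 0
w7 = p AND w6 = 0 AND 0 = 0
So w7 = 0 as required.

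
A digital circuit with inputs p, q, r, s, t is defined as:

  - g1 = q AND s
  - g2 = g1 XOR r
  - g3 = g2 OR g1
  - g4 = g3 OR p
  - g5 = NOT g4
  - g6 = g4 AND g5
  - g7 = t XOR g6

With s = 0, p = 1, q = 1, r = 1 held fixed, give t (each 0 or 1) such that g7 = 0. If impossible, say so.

Check with s = 0, p = 1, q = 1, r = 1 and t=0:
g1 = q AND s = 1 AND 0 = 0
g2 = g1 XOR r = 0 XOR 1 = 1
g3 = g2 OR g1 = 1 OR 0 = 1
g4 = g3 OR p = 1 OR 1 = 1
g5 = NOT g4 = NOT 1 = 0
g6 = g4 AND g5 = 1 AND 0 = 0
g7 = t XOR g6 = 0 XOR 0 = 0
So g7 = 0.

t=0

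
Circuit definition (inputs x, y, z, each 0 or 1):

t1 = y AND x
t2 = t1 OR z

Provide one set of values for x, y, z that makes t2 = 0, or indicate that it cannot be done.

x=0, y=1, z=0

t2 = t1 OR z must be 0, so both t1 = 0 and z = 0.
t1 = y AND x must be 0, so at least one of y, x is 0.
Check with x=0, y=1, z=0:
t1 = y AND x = 1 AND 0 = 0
t2 = t1 OR z = 0 OR 0 = 0
So t2 = 0 as required.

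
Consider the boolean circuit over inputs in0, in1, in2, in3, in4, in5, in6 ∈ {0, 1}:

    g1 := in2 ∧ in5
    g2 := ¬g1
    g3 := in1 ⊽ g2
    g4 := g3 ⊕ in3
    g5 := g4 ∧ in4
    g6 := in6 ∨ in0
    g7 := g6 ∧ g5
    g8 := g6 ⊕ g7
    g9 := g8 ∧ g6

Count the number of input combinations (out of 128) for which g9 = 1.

72

g9 = g8 ∧ g6 must be 1, so both g8 = 1 and g6 = 1.
g8 = g6 ⊕ g7 must be 1, so g6 and g7 differ.
g6 = in6 ∨ in0 must be 1, so at least one of in6, in0 is 1.
Enumerating the 128 input combinations, 72 give g9 = 1 and 56 give g9 = 0.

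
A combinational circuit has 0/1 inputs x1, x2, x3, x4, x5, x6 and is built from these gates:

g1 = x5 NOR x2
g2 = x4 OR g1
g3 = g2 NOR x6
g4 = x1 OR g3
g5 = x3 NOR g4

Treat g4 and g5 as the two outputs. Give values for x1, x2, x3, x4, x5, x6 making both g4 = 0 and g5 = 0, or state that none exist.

Check with x1=0, x2=0, x3=1, x4=1, x5=0, x6=1:
g1 = x5 NOR x2 = 0 NOR 0 = 1
g2 = x4 OR g1 = 1 OR 1 = 1
g3 = g2 NOR x6 = 1 NOR 1 = 0
g4 = x1 OR g3 = 0 OR 0 = 0
g5 = x3 NOR g4 = 1 NOR 0 = 0
So g4 = 0 and g5 = 0.

x1=0, x2=0, x3=1, x4=1, x5=0, x6=1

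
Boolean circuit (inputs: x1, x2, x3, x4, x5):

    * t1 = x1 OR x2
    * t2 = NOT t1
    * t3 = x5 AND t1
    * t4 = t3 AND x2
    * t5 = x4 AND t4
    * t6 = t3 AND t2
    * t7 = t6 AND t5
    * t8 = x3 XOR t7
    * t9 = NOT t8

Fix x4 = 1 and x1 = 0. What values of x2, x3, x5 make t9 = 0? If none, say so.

t9 = NOT t8 must be 0, so t8 = 1.
t8 = x3 XOR t7 must be 1, so x3 and t7 differ.
Check with x4 = 1 and x1 = 0 and x2=0, x3=1, x5=1:
t1 = x1 OR x2 = 0 OR 0 = 0
t2 = NOT t1 = NOT 0 = 1
t3 = x5 AND t1 = 1 AND 0 = 0
t4 = t3 AND x2 = 0 AND 0 = 0
t5 = x4 AND t4 = 1 AND 0 = 0
t6 = t3 AND t2 = 0 AND 1 = 0
t7 = t6 AND t5 = 0 AND 0 = 0
t8 = x3 XOR t7 = 1 XOR 0 = 1
t9 = NOT t8 = NOT 1 = 0
So t9 = 0.

x2=0, x3=1, x5=1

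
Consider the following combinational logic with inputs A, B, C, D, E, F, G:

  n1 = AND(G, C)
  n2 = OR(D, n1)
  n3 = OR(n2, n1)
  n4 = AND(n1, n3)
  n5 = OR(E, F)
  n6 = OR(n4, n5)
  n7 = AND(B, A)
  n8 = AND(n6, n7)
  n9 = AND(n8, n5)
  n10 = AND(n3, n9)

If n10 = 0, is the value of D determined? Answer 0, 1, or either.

either

Both values of D occur among assignments with n10 = 0:
  D=0: A=0, B=0, C=0, D=0, E=0, F=0, G=0
  D=1: A=0, B=0, C=0, D=1, E=0, F=0, G=0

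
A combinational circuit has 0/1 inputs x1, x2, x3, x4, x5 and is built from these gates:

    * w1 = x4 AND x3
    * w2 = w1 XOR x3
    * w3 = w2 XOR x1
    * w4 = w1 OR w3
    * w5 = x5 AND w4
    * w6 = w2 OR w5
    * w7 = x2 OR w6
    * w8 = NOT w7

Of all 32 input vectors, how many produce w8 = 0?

24

w8 = NOT w7 must be 0, so w7 = 1.
Enumerating the 32 input combinations, 24 give w8 = 0 and 8 give w8 = 1.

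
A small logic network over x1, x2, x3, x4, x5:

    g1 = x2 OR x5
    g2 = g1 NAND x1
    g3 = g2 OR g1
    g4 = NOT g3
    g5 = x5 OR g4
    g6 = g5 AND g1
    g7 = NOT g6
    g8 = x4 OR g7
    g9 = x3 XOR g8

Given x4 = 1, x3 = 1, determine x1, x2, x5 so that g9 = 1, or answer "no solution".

With x4 = 1, x3 = 1 fixed, none of the 8 settings of x1, x2, x5 give g9 = 1.
For example, with x1=1, x2=1, x5=0:
g1 = x2 OR x5 = 1 OR 0 = 1
g2 = g1 NAND x1 = 1 NAND 1 = 0
g3 = g2 OR g1 = 0 OR 1 = 1
g4 = NOT g3 = NOT 1 = 0
g5 = x5 OR g4 = 0 OR 0 = 0
g6 = g5 AND g1 = 0 AND 1 = 0
g7 = NOT g6 = NOT 0 = 1
g8 = x4 OR g7 = 1 OR 1 = 1
g9 = x3 XOR g8 = 1 XOR 1 = 0
giving g9 = 0 ≠ 1.

no solution exists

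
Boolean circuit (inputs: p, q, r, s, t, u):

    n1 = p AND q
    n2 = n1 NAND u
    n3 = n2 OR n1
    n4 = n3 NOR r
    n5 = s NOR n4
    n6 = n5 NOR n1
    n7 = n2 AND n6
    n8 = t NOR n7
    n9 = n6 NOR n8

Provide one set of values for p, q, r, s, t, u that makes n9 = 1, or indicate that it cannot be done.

n9 = n6 NOR n8 must be 1, so both n6 = 0 and n8 = 0.
n6 = n5 NOR n1 must be 0, so at least one of n5, n1 is 1.
Check with p=1, q=1, r=1, s=0, t=1, u=0:
n1 = p AND q = 1 AND 1 = 1
n2 = n1 NAND u = 1 NAND 0 = 1
n3 = n2 OR n1 = 1 OR 1 = 1
n4 = n3 NOR r = 1 NOR 1 = 0
n5 = s NOR n4 = 0 NOR 0 = 1
n6 = n5 NOR n1 = 1 NOR 1 = 0
n7 = n2 AND n6 = 1 AND 0 = 0
n8 = t NOR n7 = 1 NOR 0 = 0
n9 = n6 NOR n8 = 0 NOR 0 = 1
So n9 = 1 as required.

p=1, q=1, r=1, s=0, t=1, u=0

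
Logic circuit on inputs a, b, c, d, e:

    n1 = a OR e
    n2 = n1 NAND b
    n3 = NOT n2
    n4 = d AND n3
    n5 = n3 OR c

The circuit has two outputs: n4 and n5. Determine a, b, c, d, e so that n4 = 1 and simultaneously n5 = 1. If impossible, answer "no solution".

a=0, b=1, c=1, d=1, e=1

Check with a=0, b=1, c=1, d=1, e=1:
n1 = a OR e = 0 OR 1 = 1
n2 = n1 NAND b = 1 NAND 1 = 0
n3 = NOT n2 = NOT 0 = 1
n4 = d AND n3 = 1 AND 1 = 1
n5 = n3 OR c = 1 OR 1 = 1
So n4 = 1 and n5 = 1.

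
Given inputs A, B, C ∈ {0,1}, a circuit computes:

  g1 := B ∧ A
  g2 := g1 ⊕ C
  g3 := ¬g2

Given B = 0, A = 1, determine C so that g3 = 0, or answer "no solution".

C=1

g3 = ¬g2 must be 0, so g2 = 1.
g2 = g1 ⊕ C must be 1, so g1 and C differ.
Check with B = 0, A = 1 and C=1:
g1 = B ∧ A = 0 ∧ 1 = 0
g2 = g1 ⊕ C = 0 ⊕ 1 = 1
g3 = ¬g2 = ¬1 = 0
So g3 = 0.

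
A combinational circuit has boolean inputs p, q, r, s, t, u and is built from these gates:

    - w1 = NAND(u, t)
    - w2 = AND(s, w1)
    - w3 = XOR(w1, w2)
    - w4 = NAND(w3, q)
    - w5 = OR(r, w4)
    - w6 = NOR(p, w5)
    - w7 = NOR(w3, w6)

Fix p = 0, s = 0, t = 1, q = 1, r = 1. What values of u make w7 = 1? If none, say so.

u=1

Check with p = 0, s = 0, t = 1, q = 1, r = 1 and u=1:
w1 = NAND(u, t) = NAND(1, 1) = 0
w2 = AND(s, w1) = AND(0, 0) = 0
w3 = XOR(w1, w2) = XOR(0, 0) = 0
w4 = NAND(w3, q) = NAND(0, 1) = 1
w5 = OR(r, w4) = OR(1, 1) = 1
w6 = NOR(p, w5) = NOR(0, 1) = 0
w7 = NOR(w3, w6) = NOR(0, 0) = 1
So w7 = 1.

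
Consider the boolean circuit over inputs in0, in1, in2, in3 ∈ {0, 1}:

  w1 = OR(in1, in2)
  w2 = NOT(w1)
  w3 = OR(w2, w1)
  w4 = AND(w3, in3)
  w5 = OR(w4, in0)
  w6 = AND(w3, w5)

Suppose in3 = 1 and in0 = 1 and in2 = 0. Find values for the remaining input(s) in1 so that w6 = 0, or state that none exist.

no solution exists

With in3 = 1 and in0 = 1 and in2 = 0 fixed, none of the 2 settings of in1 give w6 = 0.
For example, with in1=1:
w1 = OR(in1, in2) = OR(1, 0) = 1
w2 = NOT(w1) = NOT 1 = 0
w3 = OR(w2, w1) = OR(0, 1) = 1
w4 = AND(w3, in3) = AND(1, 1) = 1
w5 = OR(w4, in0) = OR(1, 1) = 1
w6 = AND(w3, w5) = AND(1, 1) = 1
giving w6 = 1 ≠ 0.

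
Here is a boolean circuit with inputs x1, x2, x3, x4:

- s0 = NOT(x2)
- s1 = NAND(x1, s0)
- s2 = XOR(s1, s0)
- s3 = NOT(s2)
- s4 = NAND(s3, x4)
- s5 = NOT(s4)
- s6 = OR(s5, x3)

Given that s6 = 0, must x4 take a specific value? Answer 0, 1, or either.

Both values of x4 occur among assignments with s6 = 0:
  x4=0: x1=0, x2=0, x3=0, x4=0
  x4=1: x1=0, x2=1, x3=0, x4=1

either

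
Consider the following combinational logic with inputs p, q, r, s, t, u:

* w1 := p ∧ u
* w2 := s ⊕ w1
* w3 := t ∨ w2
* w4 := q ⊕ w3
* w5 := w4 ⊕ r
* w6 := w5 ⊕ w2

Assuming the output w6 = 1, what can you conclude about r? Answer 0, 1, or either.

either

Both values of r occur among assignments with w6 = 1:
  r=0: p=0, q=0, r=0, s=0, t=1, u=0
  r=1: p=0, q=0, r=1, s=0, t=0, u=0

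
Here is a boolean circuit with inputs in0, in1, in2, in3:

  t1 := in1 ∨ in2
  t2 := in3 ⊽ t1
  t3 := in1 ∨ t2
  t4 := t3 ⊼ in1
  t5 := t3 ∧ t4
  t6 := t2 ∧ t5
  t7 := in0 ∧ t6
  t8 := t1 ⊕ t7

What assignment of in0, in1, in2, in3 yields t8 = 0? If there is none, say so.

in0=0, in1=0, in2=0, in3=0

Check with in0=0, in1=0, in2=0, in3=0:
t1 = in1 ∨ in2 = 0 ∨ 0 = 0
t2 = in3 ⊽ t1 = 0 ⊽ 0 = 1
t3 = in1 ∨ t2 = 0 ∨ 1 = 1
t4 = t3 ⊼ in1 = 1 ⊼ 0 = 1
t5 = t3 ∧ t4 = 1 ∧ 1 = 1
t6 = t2 ∧ t5 = 1 ∧ 1 = 1
t7 = in0 ∧ t6 = 0 ∧ 1 = 0
t8 = t1 ⊕ t7 = 0 ⊕ 0 = 0
So t8 = 0 as required.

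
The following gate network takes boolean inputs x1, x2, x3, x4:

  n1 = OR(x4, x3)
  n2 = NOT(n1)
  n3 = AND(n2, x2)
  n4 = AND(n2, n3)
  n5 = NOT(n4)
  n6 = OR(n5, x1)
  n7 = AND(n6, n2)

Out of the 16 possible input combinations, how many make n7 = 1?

3

n7 = AND(n6, n2) must be 1, so both n6 = 1 and n2 = 1.
Enumerating the 16 input combinations, 3 give n7 = 1 and 13 give n7 = 0.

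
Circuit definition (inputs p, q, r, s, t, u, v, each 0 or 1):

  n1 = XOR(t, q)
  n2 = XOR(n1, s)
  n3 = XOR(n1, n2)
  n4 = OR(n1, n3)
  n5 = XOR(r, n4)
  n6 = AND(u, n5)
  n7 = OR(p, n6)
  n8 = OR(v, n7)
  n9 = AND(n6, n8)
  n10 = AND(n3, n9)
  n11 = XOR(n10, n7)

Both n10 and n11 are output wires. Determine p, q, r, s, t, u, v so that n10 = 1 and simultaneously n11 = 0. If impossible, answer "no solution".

Check with p=1, q=1, r=0, s=1, t=0, u=1, v=0:
n1 = XOR(t, q) = XOR(0, 1) = 1
n2 = XOR(n1, s) = XOR(1, 1) = 0
n3 = XOR(n1, n2) = XOR(1, 0) = 1
n4 = OR(n1, n3) = OR(1, 1) = 1
n5 = XOR(r, n4) = XOR(0, 1) = 1
n6 = AND(u, n5) = AND(1, 1) = 1
n7 = OR(p, n6) = OR(1, 1) = 1
n8 = OR(v, n7) = OR(0, 1) = 1
n9 = AND(n6, n8) = AND(1, 1) = 1
n10 = AND(n3, n9) = AND(1, 1) = 1
n11 = XOR(n10, n7) = XOR(1, 1) = 0
So n10 = 1 and n11 = 0.

p=1, q=1, r=0, s=1, t=0, u=1, v=0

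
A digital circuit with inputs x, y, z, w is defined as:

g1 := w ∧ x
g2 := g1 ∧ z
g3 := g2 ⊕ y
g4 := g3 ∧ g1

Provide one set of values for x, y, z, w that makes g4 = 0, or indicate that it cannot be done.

Check with x=0, y=0, z=1, w=0:
g1 = w ∧ x = 0 ∧ 0 = 0
g2 = g1 ∧ z = 0 ∧ 1 = 0
g3 = g2 ⊕ y = 0 ⊕ 0 = 0
g4 = g3 ∧ g1 = 0 ∧ 0 = 0
So g4 = 0 as required.

x=0, y=0, z=1, w=0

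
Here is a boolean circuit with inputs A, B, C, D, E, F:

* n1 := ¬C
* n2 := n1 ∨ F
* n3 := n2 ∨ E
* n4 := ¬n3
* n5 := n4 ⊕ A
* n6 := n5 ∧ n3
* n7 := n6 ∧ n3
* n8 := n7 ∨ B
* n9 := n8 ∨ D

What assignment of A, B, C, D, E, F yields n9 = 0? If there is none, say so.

A=0, B=0, C=1, D=0, E=1, F=0

n9 = n8 ∨ D must be 0, so both n8 = 0 and D = 0.
n8 = n7 ∨ B must be 0, so both n7 = 0 and B = 0.
Check with A=0, B=0, C=1, D=0, E=1, F=0:
n1 = ¬C = ¬1 = 0
n2 = n1 ∨ F = 0 ∨ 0 = 0
n3 = n2 ∨ E = 0 ∨ 1 = 1
n4 = ¬n3 = ¬1 = 0
n5 = n4 ⊕ A = 0 ⊕ 0 = 0
n6 = n5 ∧ n3 = 0 ∧ 1 = 0
n7 = n6 ∧ n3 = 0 ∧ 1 = 0
n8 = n7 ∨ B = 0 ∨ 0 = 0
n9 = n8 ∨ D = 0 ∨ 0 = 0
So n9 = 0 as required.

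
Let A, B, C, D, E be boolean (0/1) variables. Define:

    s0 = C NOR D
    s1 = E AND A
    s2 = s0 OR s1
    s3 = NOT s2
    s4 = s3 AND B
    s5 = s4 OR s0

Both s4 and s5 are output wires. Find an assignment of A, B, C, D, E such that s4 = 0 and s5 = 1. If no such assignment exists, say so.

Check with A=0, B=1, C=0, D=0, E=0:
s0 = C NOR D = 0 NOR 0 = 1
s1 = E AND A = 0 AND 0 = 0
s2 = s0 OR s1 = 1 OR 0 = 1
s3 = NOT s2 = NOT 1 = 0
s4 = s3 AND B = 0 AND 1 = 0
s5 = s4 OR s0 = 0 OR 1 = 1
So s4 = 0 and s5 = 1.

A=0, B=1, C=0, D=0, E=0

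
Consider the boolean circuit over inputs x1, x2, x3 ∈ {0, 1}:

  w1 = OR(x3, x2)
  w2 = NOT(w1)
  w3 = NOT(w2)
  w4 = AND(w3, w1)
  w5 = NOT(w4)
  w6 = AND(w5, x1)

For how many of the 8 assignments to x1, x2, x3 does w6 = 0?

w6 = AND(w5, x1) must be 0, so at least one of w5, x1 is 0.
Enumerating the 8 input combinations, 7 give w6 = 0 and 1 give w6 = 1.

7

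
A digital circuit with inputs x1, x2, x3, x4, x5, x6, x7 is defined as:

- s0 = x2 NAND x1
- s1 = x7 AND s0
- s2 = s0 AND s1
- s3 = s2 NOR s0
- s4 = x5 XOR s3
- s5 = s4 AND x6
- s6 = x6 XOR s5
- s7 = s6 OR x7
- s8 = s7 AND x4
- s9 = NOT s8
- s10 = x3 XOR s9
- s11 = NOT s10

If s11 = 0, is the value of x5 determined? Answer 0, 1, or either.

either

Both values of x5 occur among assignments with s11 = 0:
  x5=0: x1=0, x2=0, x3=0, x4=0, x5=0, x6=0, x7=0
  x5=1: x1=0, x2=0, x3=0, x4=0, x5=1, x6=0, x7=0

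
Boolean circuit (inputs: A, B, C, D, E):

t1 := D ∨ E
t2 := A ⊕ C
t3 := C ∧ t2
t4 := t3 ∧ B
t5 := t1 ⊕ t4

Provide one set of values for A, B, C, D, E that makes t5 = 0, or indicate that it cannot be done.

A=0 B=0 C=0 D=0 E=0

Check with A=0 B=0 C=0 D=0 E=0:
t1 = D ∨ E = 0 ∨ 0 = 0
t2 = A ⊕ C = 0 ⊕ 0 = 0
t3 = C ∧ t2 = 0 ∧ 0 = 0
t4 = t3 ∧ B = 0 ∧ 0 = 0
t5 = t1 ⊕ t4 = 0 ⊕ 0 = 0
So t5 = 0 as required.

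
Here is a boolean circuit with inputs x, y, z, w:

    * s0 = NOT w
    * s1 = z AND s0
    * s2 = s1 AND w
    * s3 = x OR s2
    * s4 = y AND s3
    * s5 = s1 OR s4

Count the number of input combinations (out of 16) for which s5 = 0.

9

s5 = s1 OR s4 must be 0, so both s1 = 0 and s4 = 0.
s1 = z AND s0 must be 0, so at least one of z, s0 is 0.
s4 = y AND s3 must be 0, so at least one of y, s3 is 0.
Enumerating the 16 input combinations, 9 give s5 = 0 and 7 give s5 = 1.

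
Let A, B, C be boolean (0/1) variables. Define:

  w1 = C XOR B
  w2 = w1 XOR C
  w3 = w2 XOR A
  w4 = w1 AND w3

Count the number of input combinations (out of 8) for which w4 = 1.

2

w4 = w1 AND w3 must be 1, so both w1 = 1 and w3 = 1.
w1 = C XOR B must be 1, so C and B differ.
w3 = w2 XOR A must be 1, so w2 and A differ.
Satisfying assignments:
  A=0, B=1, C=0
  A=1, B=0, C=1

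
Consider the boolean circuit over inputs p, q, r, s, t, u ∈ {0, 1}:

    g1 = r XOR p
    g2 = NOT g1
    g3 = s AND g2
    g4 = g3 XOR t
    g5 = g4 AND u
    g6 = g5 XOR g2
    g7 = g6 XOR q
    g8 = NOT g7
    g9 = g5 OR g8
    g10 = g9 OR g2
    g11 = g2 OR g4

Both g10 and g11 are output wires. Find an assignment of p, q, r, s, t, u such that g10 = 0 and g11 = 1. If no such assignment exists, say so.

p=1, q=1, r=0, s=1, t=1, u=0

Check with p=1, q=1, r=0, s=1, t=1, u=0:
g1 = r XOR p = 0 XOR 1 = 1
g2 = NOT g1 = NOT 1 = 0
g3 = s AND g2 = 1 AND 0 = 0
g4 = g3 XOR t = 0 XOR 1 = 1
g5 = g4 AND u = 1 AND 0 = 0
g6 = g5 XOR g2 = 0 XOR 0 = 0
g7 = g6 XOR q = 0 XOR 1 = 1
g8 = NOT g7 = NOT 1 = 0
g9 = g5 OR g8 = 0 OR 0 = 0
g10 = g9 OR g2 = 0 OR 0 = 0
g11 = g2 OR g4 = 0 OR 1 = 1
So g10 = 0 and g11 = 1.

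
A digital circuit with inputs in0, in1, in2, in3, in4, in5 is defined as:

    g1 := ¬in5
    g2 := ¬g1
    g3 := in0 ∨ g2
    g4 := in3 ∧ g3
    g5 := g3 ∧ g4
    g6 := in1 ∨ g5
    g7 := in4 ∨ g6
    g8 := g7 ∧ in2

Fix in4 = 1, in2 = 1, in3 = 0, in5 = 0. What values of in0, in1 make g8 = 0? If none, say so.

With in4 = 1, in2 = 1, in3 = 0, in5 = 0 fixed, none of the 4 settings of in0, in1 give g8 = 0.
For example, with in0=1, in1=1:
g1 = ¬in5 = ¬0 = 1
g2 = ¬g1 = ¬1 = 0
g3 = in0 ∨ g2 = 1 ∨ 0 = 1
g4 = in3 ∧ g3 = 0 ∧ 1 = 0
g5 = g3 ∧ g4 = 1 ∧ 0 = 0
g6 = in1 ∨ g5 = 1 ∨ 0 = 1
g7 = in4 ∨ g6 = 1 ∨ 1 = 1
g8 = g7 ∧ in2 = 1 ∧ 1 = 1
giving g8 = 1 ≠ 0.

no solution exists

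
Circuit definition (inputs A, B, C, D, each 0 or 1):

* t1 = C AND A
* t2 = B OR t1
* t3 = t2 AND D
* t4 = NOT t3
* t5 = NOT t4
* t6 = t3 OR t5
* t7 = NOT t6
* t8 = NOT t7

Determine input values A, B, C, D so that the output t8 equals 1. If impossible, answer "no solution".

A=1 B=1 C=0 D=1

t8 = NOT t7 must be 1, so t7 = 0.
t7 = NOT t6 must be 0, so t6 = 1.
Check with A=1 B=1 C=0 D=1:
t1 = C AND A = 0 AND 1 = 0
t2 = B OR t1 = 1 OR 0 = 1
t3 = t2 AND D = 1 AND 1 = 1
t4 = NOT t3 = NOT 1 = 0
t5 = NOT t4 = NOT 0 = 1
t6 = t3 OR t5 = 1 OR 1 = 1
t7 = NOT t6 = NOT 1 = 0
t8 = NOT t7 = NOT 0 = 1
So t8 = 1 as required.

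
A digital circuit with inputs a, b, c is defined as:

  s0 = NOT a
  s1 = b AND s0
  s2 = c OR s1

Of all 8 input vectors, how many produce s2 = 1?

s2 = c OR s1 must be 1, so at least one of c, s1 is 1.
Satisfying assignments:
  a=0, b=0, c=1
  a=0, b=1, c=0
  a=0, b=1, c=1
  a=1, b=0, c=1
  a=1, b=1, c=1

5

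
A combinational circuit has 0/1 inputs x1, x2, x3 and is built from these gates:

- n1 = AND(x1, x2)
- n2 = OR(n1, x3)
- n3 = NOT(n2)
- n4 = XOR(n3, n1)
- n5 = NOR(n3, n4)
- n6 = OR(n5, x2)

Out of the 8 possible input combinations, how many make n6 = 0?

2

n6 = OR(n5, x2) must be 0, so both n5 = 0 and x2 = 0.
n5 = NOR(n3, n4) must be 0, so at least one of n3, n4 is 1.
Enumerating the 8 input combinations, 2 give n6 = 0 and 6 give n6 = 1.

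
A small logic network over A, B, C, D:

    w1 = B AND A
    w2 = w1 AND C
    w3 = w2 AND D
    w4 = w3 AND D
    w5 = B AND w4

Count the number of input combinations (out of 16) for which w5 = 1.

w5 = B AND w4 must be 1, so both B = 1 and w4 = 1.
w4 = w3 AND D must be 1, so both w3 = 1 and D = 1.
Satisfying assignments:
  A=1, B=1, C=1, D=1

1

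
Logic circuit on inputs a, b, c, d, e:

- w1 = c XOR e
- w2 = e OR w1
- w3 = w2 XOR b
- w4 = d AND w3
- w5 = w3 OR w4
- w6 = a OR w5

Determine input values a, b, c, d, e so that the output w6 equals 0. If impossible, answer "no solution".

w6 = a OR w5 must be 0, so both a = 0 and w5 = 0.
w5 = w3 OR w4 must be 0, so both w3 = 0 and w4 = 0.
w3 = w2 XOR b must be 0, so w2 and b are equal.
Check with a=0, b=1, c=0, d=0, e=1:
w1 = c XOR e = 0 XOR 1 = 1
w2 = e OR w1 = 1 OR 1 = 1
w3 = w2 XOR b = 1 XOR 1 = 0
w4 = d AND w3 = 0 AND 0 = 0
w5 = w3 OR w4 = 0 OR 0 = 0
w6 = a OR w5 = 0 OR 0 = 0
So w6 = 0 as required.

a=0, b=1, c=0, d=0, e=1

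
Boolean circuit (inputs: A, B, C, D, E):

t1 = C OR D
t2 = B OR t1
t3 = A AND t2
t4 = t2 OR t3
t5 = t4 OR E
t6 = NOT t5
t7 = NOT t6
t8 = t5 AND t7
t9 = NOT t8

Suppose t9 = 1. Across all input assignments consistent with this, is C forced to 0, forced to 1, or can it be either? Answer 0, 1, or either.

0

t9 = NOT t8 must be 1, so t8 = 0.
t8 = t5 AND t7 must be 0, so at least one of t5, t7 is 0.
Every assignment with t9 = 1 has C = 0; there are 2 such assignment(s).
  A=0, B=0, C=0, D=0, E=0
  A=1, B=0, C=0, D=0, E=0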